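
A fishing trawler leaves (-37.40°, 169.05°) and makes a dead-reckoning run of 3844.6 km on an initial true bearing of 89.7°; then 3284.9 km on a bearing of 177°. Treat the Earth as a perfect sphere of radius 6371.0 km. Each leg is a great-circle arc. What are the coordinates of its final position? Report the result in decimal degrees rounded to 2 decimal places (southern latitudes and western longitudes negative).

Apply the spherical direct solution leg by leg, carrying full precision between legs.
Leg 1: from (-37.40°, 169.05°), δ = 3844.6/6371 = 0.603453 rad, θ = 89.7° → φ = -29.85°, λ = -150.08°.
Leg 2: from (-29.85°, -150.08°), δ = 3284.9/6371 = 0.515602 rad, θ = 177° → φ = -59.33°, λ = -147.18°.

latitude -59.33°, longitude -147.18°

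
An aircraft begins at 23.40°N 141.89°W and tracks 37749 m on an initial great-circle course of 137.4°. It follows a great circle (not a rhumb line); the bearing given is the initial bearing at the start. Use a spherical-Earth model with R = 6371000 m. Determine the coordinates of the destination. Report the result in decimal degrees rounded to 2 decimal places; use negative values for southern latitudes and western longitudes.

δ = 37749/6371000 = 0.005925 rad (0.3395°).
Start latitude φ₁ = 0.408407 rad; initial bearing θ = 2.398082 rad.
Destination latitude: φ₂ = arcsin( sin φ₁ cos δ + cos φ₁ sin δ cos θ ) = arcsin(0.393138) = 23.15°.
For the longitude increment, Δλ = atan2( sin θ sin δ cos φ₁, cos δ − sin φ₁ sin φ₂ ) = atan2(0.003681, 0.843848) = 0.25°.
λ₂ = -141.89° + 0.25° = -141.64°.

latitude 23.15°, longitude -141.64°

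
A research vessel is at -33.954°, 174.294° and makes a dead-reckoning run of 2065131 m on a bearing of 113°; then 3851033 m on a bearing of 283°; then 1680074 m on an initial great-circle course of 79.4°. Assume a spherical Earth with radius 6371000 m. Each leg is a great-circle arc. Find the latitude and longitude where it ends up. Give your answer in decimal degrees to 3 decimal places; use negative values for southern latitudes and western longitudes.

Apply the spherical direct solution leg by leg, carrying full precision between legs.
Leg 1: from (-33.954°, 174.294°), δ = 2065131/6371000 = 0.324146 rad, θ = 113° → φ = -39.247°, λ = -163.460°.
Leg 2: from (-39.247°, -163.460°), δ = 3851033/6371000 = 0.604463 rad, θ = 283° → φ = -24.933°, λ = 158.902°.
Leg 3: from (-24.933°, 158.902°), δ = 1680074/6371000 = 0.263706 rad, θ = 79.4° → φ = -21.316°, λ = 174.865°.

latitude -21.316°, longitude 174.865°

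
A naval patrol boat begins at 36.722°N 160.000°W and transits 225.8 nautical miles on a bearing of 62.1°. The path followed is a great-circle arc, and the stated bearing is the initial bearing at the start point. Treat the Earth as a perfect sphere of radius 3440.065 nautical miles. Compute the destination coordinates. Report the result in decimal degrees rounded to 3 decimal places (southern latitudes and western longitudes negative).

The arc subtends δ = 225.8/3440.065 = 0.065638 rad at the centre.
Start latitude φ₁ = 0.640920 rad; initial bearing θ = 1.083849 rad.
Applying the spherical law of cosines for sides, sin φ₂ = sin φ₁ cos δ + cos φ₁ sin δ cos θ = 0.621246, so φ₂ = 38.407°.
Then Δλ = atan2(0.046463, 0.626383) = 0.074042 rad, from sin θ sin δ cos φ₁ over cos δ − sin φ₁ sin φ₂.
λ₂ = -160.000° + 4.242° = -155.758°.

latitude 38.407°, longitude -155.758°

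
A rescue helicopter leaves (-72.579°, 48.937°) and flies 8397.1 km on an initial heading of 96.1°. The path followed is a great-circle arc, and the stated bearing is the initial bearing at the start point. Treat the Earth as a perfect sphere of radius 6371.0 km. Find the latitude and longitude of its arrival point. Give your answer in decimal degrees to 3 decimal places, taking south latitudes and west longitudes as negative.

latitude -15.630°, longitude 140.323°

Central angle δ = d/R = 1.318019 rad.
With φ₁ = -72.579° = -1.266743 rad and θ = 96.1° = 1.677261 rad:
Applying the spherical law of cosines for sides, sin φ₂ = sin φ₁ cos δ + cos φ₁ sin δ cos θ = -0.269426, so φ₂ = -15.630°.
Δλ = atan2( sin θ sin δ cos φ₁ , cos δ − sin φ₁ sin φ₂ ) = atan2(0.288235, -0.006973) = 1.594985 rad = 91.386°.
λ₂ = 48.937° + 91.386° = 140.323°.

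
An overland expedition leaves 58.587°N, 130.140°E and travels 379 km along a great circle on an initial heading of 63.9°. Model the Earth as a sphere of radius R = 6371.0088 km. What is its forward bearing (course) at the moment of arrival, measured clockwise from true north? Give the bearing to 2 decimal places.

final bearing 69.16°

Central angle δ = d/R = 0.059488 rad.
Start latitude φ₁ = 1.022536 rad; initial bearing θ = 1.115265 rad.
Applying the spherical law of cosines for sides, sin φ₂ = sin φ₁ cos δ + cos φ₁ sin δ cos θ = 0.865555, so φ₂ = 59.946°.
Then Δλ = atan2(0.027827, 0.259538) = 0.106811 rad, from sin θ sin δ cos φ₁ over cos δ − sin φ₁ sin φ₂.
λ₂ = 130.140° + 6.120° = 136.260°.
The forward bearing on arrival equals the back-azimuth from the destination plus 180°.
Back-azimuth from P₂ (59.95°, 136.26°) to P₁ (58.59°, 130.14°), with Δλ' = λ₁ − λ₂ = -6.12°: atan2( sin Δλ' cos φ₁ , cos φ₂ sin φ₁ − sin φ₂ cos φ₁ cos Δλ' ) = 249.16°.
Final bearing = (249.16° + 180°) mod 360° = 69.16°.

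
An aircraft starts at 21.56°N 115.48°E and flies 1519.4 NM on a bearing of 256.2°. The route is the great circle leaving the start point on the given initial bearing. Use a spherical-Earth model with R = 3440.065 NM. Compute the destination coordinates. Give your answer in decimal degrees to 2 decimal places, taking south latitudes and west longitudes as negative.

latitude 13.73°, longitude 90.18°

The arc subtends δ = 1519.4/3440.065 = 0.441678 rad at the centre.
With φ₁ = 21.56° = 0.376293 rad and θ = 256.2° = 4.471534 rad:
sin φ₂ = sin φ₁ cos δ + cos φ₁ sin δ cos θ = (0.367475)(0.904036) + (0.930033)(0.427457)(-0.238533) = 0.237382
φ₂ = asin(0.237382) = 0.239670 rad = 13.73°.
Δλ = atan2( sin θ sin δ cos φ₁ , cos δ − sin φ₁ sin φ₂ ) = atan2(-0.386073, 0.816804) = -0.441540 rad = -25.30°.
λ₂ = 115.48° + -25.30° = 90.18°.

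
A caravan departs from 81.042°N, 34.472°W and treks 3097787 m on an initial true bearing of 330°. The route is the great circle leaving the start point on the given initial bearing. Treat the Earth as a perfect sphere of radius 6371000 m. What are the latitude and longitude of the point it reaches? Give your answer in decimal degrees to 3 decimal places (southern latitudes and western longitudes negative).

Angular distance δ = d/R = 3097787 / 6371000 = 0.486232 rad.
Start latitude φ₁ = 1.414450 rad; initial bearing θ = 5.759587 rad.
Applying the spherical law of cosines for sides, sin φ₂ = sin φ₁ cos δ + cos φ₁ sin δ cos θ = 0.936331, so φ₂ = 69.444°.
Then Δλ = atan2(-0.036382, -0.040811) = -2.413507 rad, from sin θ sin δ cos φ₁ over cos δ − sin φ₁ sin φ₂.
λ₂ = -34.472° + -138.284° = -172.756°.

latitude 69.444°, longitude -172.756°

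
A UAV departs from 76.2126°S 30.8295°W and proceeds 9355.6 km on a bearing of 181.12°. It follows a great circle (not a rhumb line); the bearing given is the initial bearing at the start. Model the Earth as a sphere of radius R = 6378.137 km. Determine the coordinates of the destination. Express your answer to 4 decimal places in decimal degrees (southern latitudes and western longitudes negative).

latitude -19.7419°, longitude 150.3540°

δ = 9355.6/6378.137 = 1.466823 rad (84.0428°).
Converting: φ₁ = -1.330161 rad, θ = 3.161140 rad.
sin φ₂ = sin φ₁ cos δ + cos φ₁ sin δ cos θ = (-0.971187)(0.103786) + (0.238320)(0.994600)(-0.999809) = -0.337783
φ₂ = asin(-0.337783) = -0.344560 rad = -19.7419°.
Then Δλ = atan2(-0.004633, -0.224265) = -3.120936 rad, from sin θ sin δ cos φ₁ over cos δ − sin φ₁ sin φ₂.
λ₂ = -30.8295° + -178.8165° = -209.6460°, normalized to (−180°, 180°] → 150.3540°.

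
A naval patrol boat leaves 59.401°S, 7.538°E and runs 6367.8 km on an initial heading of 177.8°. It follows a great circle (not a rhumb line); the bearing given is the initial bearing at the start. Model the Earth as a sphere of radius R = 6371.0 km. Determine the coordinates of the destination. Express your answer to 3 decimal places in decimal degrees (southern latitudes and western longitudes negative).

latitude -63.292°, longitude -176.582°

Angular distance δ = d/R = 6367.8 / 6371 = 0.999498 rad.
With φ₁ = -59.401° = -1.036743 rad and θ = 177.8° = 3.103195 rad:
Applying the spherical law of cosines for sides, sin φ₂ = sin φ₁ cos δ + cos φ₁ sin δ cos θ = -0.893307, so φ₂ = -63.292°.
For the longitude increment, Δλ = atan2( sin θ sin δ cos φ₁, cos δ − sin φ₁ sin φ₂ ) = atan2(0.016437, -0.228190) = 175.880°.
λ₂ = 7.538° + 175.880° = 183.418°, normalized to (−180°, 180°] → -176.582°.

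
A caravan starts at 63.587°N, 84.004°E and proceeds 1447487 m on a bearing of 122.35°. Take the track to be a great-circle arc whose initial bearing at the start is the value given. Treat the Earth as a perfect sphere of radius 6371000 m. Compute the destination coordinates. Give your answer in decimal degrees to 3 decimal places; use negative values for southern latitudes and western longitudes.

Angular distance δ = d/R = 1447487 / 6371000 = 0.227199 rad.
With φ₁ = 63.587° = 1.109803 rad and θ = 122.35° = 2.135410 rad:
sin φ₂ = sin φ₁ cos δ + cos φ₁ sin δ cos θ = (0.895611)(0.974301) + (0.444838)(0.225250)(-0.535090) = 0.818979
φ₂ = asin(0.818979) = 0.959629 rad = 54.983°.
Then Δλ = atan2(0.084648, 0.240815) = 0.338017 rad, from sin θ sin δ cos φ₁ over cos δ − sin φ₁ sin φ₂.
Hence λ₂ = 84.004° + 19.367° = 103.371°.

latitude 54.983°, longitude 103.371°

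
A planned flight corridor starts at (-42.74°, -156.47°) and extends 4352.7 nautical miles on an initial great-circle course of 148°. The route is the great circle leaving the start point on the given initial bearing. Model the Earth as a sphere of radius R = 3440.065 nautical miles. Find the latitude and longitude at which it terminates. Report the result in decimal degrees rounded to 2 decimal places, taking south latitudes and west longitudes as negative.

δ = 4352.7/3440.065 = 1.265296 rad (72.4961°).
With φ₁ = -42.74° = -0.745954 rad and θ = 148° = 2.583087 rad:
sin φ₂ = sin φ₁ cos δ + cos φ₁ sin δ cos θ = (-0.678673)(0.300771) + (0.734441)(0.953697)(-0.848048) = -0.798126
φ₂ = asin(-0.798126) = -0.924179 rad = -52.95°.
For the longitude increment, Δλ = atan2( sin θ sin δ cos φ₁, cos δ − sin φ₁ sin φ₂ ) = atan2(0.371173, -0.240896) = 122.98°.
Hence λ₂ = -156.47° + 122.98° = -33.49°.

latitude -52.95°, longitude -33.49°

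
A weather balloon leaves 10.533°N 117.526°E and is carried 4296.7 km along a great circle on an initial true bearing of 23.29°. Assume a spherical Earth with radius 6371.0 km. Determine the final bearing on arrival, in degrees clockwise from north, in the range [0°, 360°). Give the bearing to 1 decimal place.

Central angle δ = d/R = 0.674415 rad.
Converting: φ₁ = 0.183836 rad, θ = 0.406487 rad.
sin φ₂ = sin φ₁ cos δ + cos φ₁ sin δ cos θ = (0.182802)(0.781072) + (0.983150)(0.624441)(0.918515) = 0.706675
φ₂ = asin(0.706675) = 0.784788 rad = 44.965°.
Then Δλ = atan2(0.242734, 0.651891) = 0.356449 rad, from sin θ sin δ cos φ₁ over cos δ − sin φ₁ sin φ₂.
λ₂ = λ₁ + Δλ = 137.949°.
The forward bearing on arrival equals the back-azimuth from the destination plus 180°.
Back-azimuth from P₂ (45.0°, 137.9°) to P₁ (10.5°, 117.5°), with Δλ' = λ₁ − λ₂ = -20.4°: atan2( sin Δλ' cos φ₁ , cos φ₂ sin φ₁ − sin φ₂ cos φ₁ cos Δλ' ) = 213.3°.
Final bearing = (213.3° + 180°) mod 360° = 33.3°.

final bearing 33.3°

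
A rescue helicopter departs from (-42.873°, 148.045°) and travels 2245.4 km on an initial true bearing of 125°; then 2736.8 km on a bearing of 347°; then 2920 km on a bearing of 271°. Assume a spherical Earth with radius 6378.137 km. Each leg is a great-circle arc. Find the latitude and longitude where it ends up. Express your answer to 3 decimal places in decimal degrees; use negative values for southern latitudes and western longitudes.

Apply the spherical direct solution leg by leg, carrying full precision between legs.
Leg 1: from (-42.873°, 148.045°), δ = 2245.4/6378.137 = 0.352046 rad, θ = 125° → φ = -51.591°, λ = 175.087°.
Leg 2: from (-51.591°, 175.087°), δ = 2736.8/6378.137 = 0.429091 rad, θ = 347° → φ = -27.433°, λ = 169.034°.
Leg 3: from (-27.433°, 169.034°), δ = 2920/6378.137 = 0.457814 rad, θ = 271° → φ = -23.980°, λ = 140.109°.

latitude -23.980°, longitude 140.109°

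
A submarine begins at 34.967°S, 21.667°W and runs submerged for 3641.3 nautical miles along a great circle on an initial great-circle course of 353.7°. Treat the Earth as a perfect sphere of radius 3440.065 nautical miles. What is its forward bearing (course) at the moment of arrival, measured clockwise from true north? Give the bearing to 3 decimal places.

final bearing 354.287°

δ = 3641.3/3440.065 = 1.058497 rad (60.6474°).
Converting: φ₁ = -0.610289 rad, θ = 6.173230 rad.
Destination latitude: φ₂ = arcsin( sin φ₁ cos δ + cos φ₁ sin δ cos θ ) = arcsin(0.429038) = 25.407°.
Then Δλ = atan2(-0.078381, 0.736066) = -0.106086 rad, from sin θ sin δ cos φ₁ over cos δ − sin φ₁ sin φ₂.
λ₂ = -21.667° + -6.078° = -27.745°.
The forward bearing on arrival equals the back-azimuth from the destination plus 180°.
Back-azimuth from P₂ (25.407°, -27.745°) to P₁ (-34.967°, -21.667°), with Δλ' = λ₁ − λ₂ = 6.078°: atan2( sin Δλ' cos φ₁ , cos φ₂ sin φ₁ − sin φ₂ cos φ₁ cos Δλ' ) = 174.287°.
Final bearing = (174.287° + 180°) mod 360° = 354.287°.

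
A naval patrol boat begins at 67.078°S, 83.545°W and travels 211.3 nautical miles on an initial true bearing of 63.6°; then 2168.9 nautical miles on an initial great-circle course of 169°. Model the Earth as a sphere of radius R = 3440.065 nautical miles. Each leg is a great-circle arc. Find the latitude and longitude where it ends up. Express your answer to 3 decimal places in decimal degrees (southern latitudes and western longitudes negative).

latitude -77.314°, longitude 73.209°

Apply the spherical direct solution leg by leg, carrying full precision between legs.
Leg 1: from (-67.078°, -83.545°), δ = 211.3/3440.065 = 0.061423 rad, θ = 63.6° → φ = -65.322°, λ = -75.978°.
Leg 2: from (-65.322°, -75.978°), δ = 2168.9/3440.065 = 0.630482 rad, θ = 169° → φ = -77.314°, λ = 73.209°.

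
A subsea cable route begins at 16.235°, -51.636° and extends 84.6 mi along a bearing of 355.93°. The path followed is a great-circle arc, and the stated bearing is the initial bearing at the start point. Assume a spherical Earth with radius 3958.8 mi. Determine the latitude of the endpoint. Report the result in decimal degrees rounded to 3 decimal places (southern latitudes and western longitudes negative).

Central angle δ = d/R = 0.021370 rad.
Converting: φ₁ = 0.283354 rad, θ = 6.212150 rad.
sin φ₂ = sin φ₁ cos δ + cos φ₁ sin δ cos θ = (0.279578)(0.999772) + (0.960123)(0.021368)(0.997478) = 0.299978
φ₂ = asin(0.299978) = 0.304670 rad = 17.456°.
Δλ = atan2( sin θ sin δ cos φ₁ , cos δ − sin φ₁ sin φ₂ ) = atan2(-0.001456, 0.915904) = -0.001590 rad = -0.091°.
λ₂ = -51.636° + -0.091° = -51.727°.

latitude 17.456°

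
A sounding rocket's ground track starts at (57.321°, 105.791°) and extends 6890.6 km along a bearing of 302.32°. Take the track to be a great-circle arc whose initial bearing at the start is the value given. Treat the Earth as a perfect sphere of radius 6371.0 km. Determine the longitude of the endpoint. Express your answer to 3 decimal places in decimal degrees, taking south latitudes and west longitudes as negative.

Angular distance δ = d/R = 6890.6 / 6371 = 1.081557 rad.
Start latitude φ₁ = 1.000440 rad; initial bearing θ = 5.276479 rad.
Applying the spherical law of cosines for sides, sin φ₂ = sin φ₁ cos δ + cos φ₁ sin δ cos θ = 0.650374, so φ₂ = 40.570°.
Δλ = atan2( sin θ sin δ cos φ₁ , cos δ − sin φ₁ sin φ₂ ) = atan2(-0.402757, -0.077471) = -1.760827 rad = -100.888°.
λ₂ = λ₁ + Δλ = 4.903°.

longitude 4.903°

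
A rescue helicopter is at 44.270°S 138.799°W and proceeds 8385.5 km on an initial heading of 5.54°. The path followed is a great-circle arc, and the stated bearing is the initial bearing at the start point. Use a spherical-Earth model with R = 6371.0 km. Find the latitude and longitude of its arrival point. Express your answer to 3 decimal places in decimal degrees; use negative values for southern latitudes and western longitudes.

δ = 8385.5/6371 = 1.316198 rad (75.4126°).
Converting: φ₁ = -0.772657 rad, θ = 0.096691 rad.
sin φ₂ = sin φ₁ cos δ + cos φ₁ sin δ cos θ = (-0.698040)(0.251856) + (0.716058)(0.967765)(0.995329) = 0.513933
φ₂ = asin(0.513933) = 0.539764 rad = 30.926°.
Then Δλ = atan2(0.066900, 0.610602) = 0.109129 rad, from sin θ sin δ cos φ₁ over cos δ − sin φ₁ sin φ₂.
λ₂ = -138.799° + 6.253° = -132.546°.

latitude 30.926°, longitude -132.546°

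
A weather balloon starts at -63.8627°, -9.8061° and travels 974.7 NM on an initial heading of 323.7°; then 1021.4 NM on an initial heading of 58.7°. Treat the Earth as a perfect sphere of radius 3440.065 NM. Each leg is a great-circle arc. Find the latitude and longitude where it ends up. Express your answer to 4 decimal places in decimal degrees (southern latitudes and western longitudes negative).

latitude -39.1251°, longitude -5.8340°

Apply the spherical direct solution leg by leg, carrying full precision between legs.
Leg 1: from (-63.8627°, -9.8061°), δ = 974.7/3440.065 = 0.283338 rad, θ = 323.7° → φ = -49.7022°, λ = -24.6329°.
Leg 2: from (-49.7022°, -24.6329°), δ = 1021.4/3440.065 = 0.296913 rad, θ = 58.7° → φ = -39.1251°, λ = -5.8340°.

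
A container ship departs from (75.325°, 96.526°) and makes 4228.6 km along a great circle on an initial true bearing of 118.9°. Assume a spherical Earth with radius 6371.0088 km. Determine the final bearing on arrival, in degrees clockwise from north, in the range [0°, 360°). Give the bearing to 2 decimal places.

δ = 4228.6/6371.0088 = 0.663725 rad (38.0287°).
Converting: φ₁ = 1.314669 rad, θ = 2.075196 rad.
Applying the spherical law of cosines for sides, sin φ₂ = sin φ₁ cos δ + cos φ₁ sin δ cos θ = 0.686581, so φ₂ = 43.360°.
For the longitude increment, Δλ = atan2( sin θ sin δ cos φ₁, cos δ − sin φ₁ sin φ₂ ) = atan2(0.136633, 0.123519) = 47.886°.
λ₂ = λ₁ + Δλ = 144.412°.
The forward bearing on arrival equals the back-azimuth from the destination plus 180°.
Back-azimuth from P₂ (43.36°, 144.41°) to P₁ (75.33°, 96.53°), with Δλ' = λ₁ − λ₂ = -47.89°: atan2( sin Δλ' cos φ₁ , cos φ₂ sin φ₁ − sin φ₂ cos φ₁ cos Δλ' ) = 342.24°.
Final bearing = (342.24° + 180°) mod 360° = 162.24°.

final bearing 162.24°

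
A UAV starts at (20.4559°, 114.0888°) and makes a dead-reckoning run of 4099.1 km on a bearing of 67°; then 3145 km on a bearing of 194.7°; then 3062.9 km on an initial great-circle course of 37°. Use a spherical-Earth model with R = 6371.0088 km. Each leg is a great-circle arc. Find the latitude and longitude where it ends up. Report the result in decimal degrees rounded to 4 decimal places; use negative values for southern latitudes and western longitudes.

latitude 23.9968°, longitude 164.5063°

Apply the spherical direct solution leg by leg, carrying full precision between legs.
Leg 1: from (20.4559°, 114.0888°), δ = 4099.1/6371.0088 = 0.643399 rad, θ = 67° → φ = 29.9495°, λ = 153.6821°.
Leg 2: from (29.9495°, 153.6821°), δ = 3145/6371.0088 = 0.493642 rad, θ = 194.7° → φ = 2.4363°, λ = 146.7698°.
Leg 3: from (2.4363°, 146.7698°), δ = 3062.9/6371.0088 = 0.480756 rad, θ = 37° → φ = 23.9968°, λ = 164.5063°.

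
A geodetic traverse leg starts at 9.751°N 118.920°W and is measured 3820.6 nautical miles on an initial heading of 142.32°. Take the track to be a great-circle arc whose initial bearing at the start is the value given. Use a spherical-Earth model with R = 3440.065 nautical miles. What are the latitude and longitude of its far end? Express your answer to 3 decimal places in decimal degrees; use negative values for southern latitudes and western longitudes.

latitude -38.583°, longitude -74.445°

Central angle δ = d/R = 1.110619 rad.
With φ₁ = 9.751° = 0.170187 rad and θ = 142.32° = 2.483953 rad:
sin φ₂ = sin φ₁ cos δ + cos φ₁ sin δ cos θ = (0.169367)(0.444107) + (0.985553)(0.895974)(-0.791437) = -0.623645
φ₂ = asin(-0.623645) = -0.673397 rad = -38.583°.
Then Δλ = atan2(0.539753, 0.549732) = 0.776238 rad, from sin θ sin δ cos φ₁ over cos δ − sin φ₁ sin φ₂.
λ₂ = -118.920° + 44.475° = -74.445°.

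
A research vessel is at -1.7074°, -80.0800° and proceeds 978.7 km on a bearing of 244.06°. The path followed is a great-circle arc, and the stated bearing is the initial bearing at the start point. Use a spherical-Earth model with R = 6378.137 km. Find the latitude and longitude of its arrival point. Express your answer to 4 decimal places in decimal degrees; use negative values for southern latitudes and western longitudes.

Central angle δ = d/R = 0.153446 rad.
With φ₁ = -1.7074° = -0.029800 rad and θ = 244.06° = 4.259651 rad:
sin φ₂ = sin φ₁ cos δ + cos φ₁ sin δ cos θ = (-0.029795)(0.988250) + (0.999556)(0.152845)(-0.437430) = -0.096274
φ₂ = asin(-0.096274) = -0.096424 rad = -5.5247°.
Δλ = atan2( sin θ sin δ cos φ₁ , cos δ − sin φ₁ sin φ₂ ) = atan2(-0.137385, 0.985382) = -0.138530 rad = -7.9372°.
λ₂ = -80.0800° + -7.9372° = -88.0172°.

latitude -5.5247°, longitude -88.0172°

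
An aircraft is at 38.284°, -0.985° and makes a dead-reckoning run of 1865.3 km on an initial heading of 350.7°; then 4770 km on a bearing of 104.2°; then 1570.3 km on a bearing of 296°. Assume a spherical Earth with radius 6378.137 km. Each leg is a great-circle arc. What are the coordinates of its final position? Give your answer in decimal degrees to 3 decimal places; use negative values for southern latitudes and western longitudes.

Apply the spherical direct solution leg by leg, carrying full precision between legs.
Leg 1: from (38.284°, -0.985°), δ = 1865.3/6378.137 = 0.292452 rad, θ = 350.7° → φ = 54.744°, λ = -5.615°.
Leg 2: from (54.744°, -5.615°), δ = 4770/6378.137 = 0.747867 rad, θ = 104.2° → φ = 30.157°, λ = 44.070°.
Leg 3: from (30.157°, 44.070°), δ = 1570.3/6378.137 = 0.246200 rad, θ = 296° → φ = 35.422°, λ = 28.477°.

latitude 35.422°, longitude 28.477°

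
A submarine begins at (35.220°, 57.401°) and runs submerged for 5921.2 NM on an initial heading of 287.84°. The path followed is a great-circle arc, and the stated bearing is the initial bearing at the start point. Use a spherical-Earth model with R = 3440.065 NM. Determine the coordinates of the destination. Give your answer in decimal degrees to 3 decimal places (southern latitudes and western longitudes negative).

latitude 9.266°, longitude -50.120°

δ = 5921.2/3440.065 = 1.721247 rad (98.6202°).
Converting: φ₁ = 0.614705 rad, θ = 5.023756 rad.
Destination latitude: φ₂ = arcsin( sin φ₁ cos δ + cos φ₁ sin δ cos θ ) = arcsin(0.161011) = 9.266°.
For the longitude increment, Δλ = atan2( sin θ sin δ cos φ₁, cos δ − sin φ₁ sin φ₂ ) = atan2(-0.768877, -0.242741) = -107.521°.
Hence λ₂ = 57.401° + -107.521° = -50.120°.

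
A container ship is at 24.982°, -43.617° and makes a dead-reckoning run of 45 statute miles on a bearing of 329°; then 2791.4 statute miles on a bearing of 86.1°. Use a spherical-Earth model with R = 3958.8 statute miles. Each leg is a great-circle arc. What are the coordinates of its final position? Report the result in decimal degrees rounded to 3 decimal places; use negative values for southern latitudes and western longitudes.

latitude 21.599°, longitude 0.074°

Apply the spherical direct solution leg by leg, carrying full precision between legs.
Leg 1: from (24.982°, -43.617°), δ = 45/3958.8 = 0.011367 rad, θ = 329° → φ = 25.540°, λ = -43.989°.
Leg 2: from (25.540°, -43.989°), δ = 2791.4/3958.8 = 0.705113 rad, θ = 86.1° → φ = 21.599°, λ = 0.074°.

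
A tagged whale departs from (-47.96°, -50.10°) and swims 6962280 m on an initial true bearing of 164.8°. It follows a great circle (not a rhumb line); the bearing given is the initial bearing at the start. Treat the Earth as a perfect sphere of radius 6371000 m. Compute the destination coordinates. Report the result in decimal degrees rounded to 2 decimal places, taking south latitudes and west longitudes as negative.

latitude -66.27°, longitude 94.56°

The arc subtends δ = 6962280/6371000 = 1.092808 rad at the centre.
Converting: φ₁ = -0.837060 rad, θ = 2.876303 rad.
sin φ₂ = sin φ₁ cos δ + cos φ₁ sin δ cos θ = (-0.742678)(0.459994) + (0.669649)(0.887922)(-0.965016) = -0.915422
φ₂ = asin(-0.915422) = -1.156556 rad = -66.27°.
Then Δλ = atan2(0.155897, -0.219870) = 2.524824 rad, from sin θ sin δ cos φ₁ over cos δ − sin φ₁ sin φ₂.
Hence λ₂ = -50.10° + 144.66° = 94.56°.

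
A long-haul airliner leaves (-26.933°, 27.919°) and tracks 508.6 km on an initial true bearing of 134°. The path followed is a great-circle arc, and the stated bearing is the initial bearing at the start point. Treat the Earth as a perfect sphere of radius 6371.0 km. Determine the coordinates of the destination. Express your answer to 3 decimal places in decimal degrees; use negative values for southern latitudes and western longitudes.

The arc subtends δ = 508.6/6371 = 0.079830 rad at the centre.
With φ₁ = -26.933° = -0.470070 rad and θ = 134° = 2.338741 rad:
Applying the spherical law of cosines for sides, sin φ₂ = sin φ₁ cos δ + cos φ₁ sin δ cos θ = -0.500893, so φ₂ = -30.059°.
Then Δλ = atan2(0.051142, 0.769936) = 0.066327 rad, from sin θ sin δ cos φ₁ over cos δ − sin φ₁ sin φ₂.
λ₂ = λ₁ + Δλ = 31.719°.

latitude -30.059°, longitude 31.719°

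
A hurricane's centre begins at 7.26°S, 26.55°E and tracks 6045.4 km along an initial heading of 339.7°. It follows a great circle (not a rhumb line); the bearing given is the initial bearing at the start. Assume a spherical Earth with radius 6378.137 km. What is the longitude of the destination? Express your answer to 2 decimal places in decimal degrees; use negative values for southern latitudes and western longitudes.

The arc subtends δ = 6045.4/6378.137 = 0.947832 rad at the centre.
With φ₁ = -7.26° = -0.126711 rad and θ = 339.7° = 5.928883 rad:
sin φ₂ = sin φ₁ cos δ + cos φ₁ sin δ cos θ = (-0.126372)(0.583446) + (0.991983)(0.812152)(0.937889) = 0.681871
φ₂ = asin(0.681871) = 0.750317 rad = 42.99°.
For the longitude increment, Δλ = atan2( sin θ sin δ cos φ₁, cos δ − sin φ₁ sin φ₂ ) = atan2(-0.279506, 0.669615) = -22.66°.
λ₂ = λ₁ + Δλ = 3.89°.

longitude 3.89°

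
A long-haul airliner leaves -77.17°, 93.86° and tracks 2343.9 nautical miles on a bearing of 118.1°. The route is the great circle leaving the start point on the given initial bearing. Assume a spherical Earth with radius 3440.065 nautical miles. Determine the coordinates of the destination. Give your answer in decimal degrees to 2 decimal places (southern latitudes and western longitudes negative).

The arc subtends δ = 2343.9/3440.065 = 0.681353 rad at the centre.
Start latitude φ₁ = -1.346871 rad; initial bearing θ = 2.061234 rad.
Applying the spherical law of cosines for sides, sin φ₂ = sin φ₁ cos δ + cos φ₁ sin δ cos θ = -0.823206, so φ₂ = -55.41°.
For the longitude increment, Δλ = atan2( sin θ sin δ cos φ₁, cos δ − sin φ₁ sin φ₂ ) = atan2(0.123377, -0.025932) = 101.87°.
λ₂ = 93.86° + 101.87° = 195.73°, normalized to (−180°, 180°] → -164.27°.

latitude -55.41°, longitude -164.27°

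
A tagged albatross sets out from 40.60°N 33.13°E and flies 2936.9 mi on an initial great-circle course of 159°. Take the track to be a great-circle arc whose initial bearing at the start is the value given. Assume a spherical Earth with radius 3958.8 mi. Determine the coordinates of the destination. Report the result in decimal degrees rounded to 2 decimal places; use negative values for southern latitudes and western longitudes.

latitude 0.05°, longitude 47.14°

The arc subtends δ = 2936.9/3958.8 = 0.741866 rad at the centre.
Start latitude φ₁ = 0.708604 rad; initial bearing θ = 2.775074 rad.
sin φ₂ = sin φ₁ cos δ + cos φ₁ sin δ cos θ = (0.650774)(0.737209) + (0.759271)(0.675665)(-0.933580) = 0.000818
φ₂ = asin(0.000818) = 0.000818 rad = 0.05°.
Δλ = atan2( sin θ sin δ cos φ₁ , cos δ − sin φ₁ sin φ₂ ) = atan2(0.183847, 0.736677) = 0.244568 rad = 14.01°.
λ₂ = λ₁ + Δλ = 47.14°.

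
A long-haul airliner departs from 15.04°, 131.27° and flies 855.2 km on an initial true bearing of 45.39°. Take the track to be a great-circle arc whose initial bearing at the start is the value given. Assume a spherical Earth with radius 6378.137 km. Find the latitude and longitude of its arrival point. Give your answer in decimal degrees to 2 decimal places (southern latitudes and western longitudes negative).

Angular distance δ = d/R = 855.2 / 6378.137 = 0.134083 rad.
Converting: φ₁ = 0.262498 rad, θ = 0.792205 rad.
Destination latitude: φ₂ = arcsin( sin φ₁ cos δ + cos φ₁ sin δ cos θ ) = arcsin(0.347830) = 20.35°.
For the longitude increment, Δλ = atan2( sin θ sin δ cos φ₁, cos δ − sin φ₁ sin φ₂ ) = atan2(0.091908, 0.900765) = 5.83°.
λ₂ = 131.27° + 5.83° = 137.10°.

latitude 20.35°, longitude 137.10°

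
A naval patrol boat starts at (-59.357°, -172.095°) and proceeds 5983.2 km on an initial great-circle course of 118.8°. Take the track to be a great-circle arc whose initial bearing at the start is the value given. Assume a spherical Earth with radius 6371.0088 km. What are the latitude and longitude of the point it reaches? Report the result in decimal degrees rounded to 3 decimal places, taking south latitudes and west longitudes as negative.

latitude -44.927°, longitude -79.380°

δ = 5983.2/6371.0088 = 0.939129 rad (53.8081°).
Converting: φ₁ = -1.035975 rad, θ = 2.073451 rad.
Destination latitude: φ₂ = arcsin( sin φ₁ cos δ + cos φ₁ sin δ cos θ ) = arcsin(-0.706199) = -44.927°.
Then Δλ = atan2(0.360460, -0.017094) = 1.618185 rad, from sin θ sin δ cos φ₁ over cos δ − sin φ₁ sin φ₂.
λ₂ = -172.095° + 92.715° = -79.380°.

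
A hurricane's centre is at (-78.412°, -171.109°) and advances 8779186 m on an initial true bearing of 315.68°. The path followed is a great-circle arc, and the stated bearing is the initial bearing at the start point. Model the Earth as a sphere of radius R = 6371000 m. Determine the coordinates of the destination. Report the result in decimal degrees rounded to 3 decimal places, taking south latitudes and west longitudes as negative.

The arc subtends δ = 8779186/6371000 = 1.377992 rad at the centre.
Converting: φ₁ = -1.368548 rad, θ = 5.509655 rad.
Applying the spherical law of cosines for sides, sin φ₂ = sin φ₁ cos δ + cos φ₁ sin δ cos θ = -0.046655, so φ₂ = -2.674°.
For the longitude increment, Δλ = atan2( sin θ sin δ cos φ₁, cos δ − sin φ₁ sin φ₂ ) = atan2(-0.137742, 0.145908) = -43.351°.
λ₂ = -171.109° + -43.351° = -214.460°, normalized to (−180°, 180°] → 145.540°.

latitude -2.674°, longitude 145.540°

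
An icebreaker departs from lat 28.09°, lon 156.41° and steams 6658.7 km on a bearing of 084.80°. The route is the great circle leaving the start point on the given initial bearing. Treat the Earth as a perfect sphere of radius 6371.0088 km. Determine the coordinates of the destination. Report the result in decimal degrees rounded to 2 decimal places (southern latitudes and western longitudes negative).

δ = 6658.7/6371.0088 = 1.045156 rad (59.8830°).
Start latitude φ₁ = 0.490263 rad; initial bearing θ = 1.480039 rad.
sin φ₂ = sin φ₁ cos δ + cos φ₁ sin δ cos θ = (0.470858)(0.501767) + (0.882209)(0.865003)(0.090633) = 0.305424
φ₂ = asin(0.305424) = 0.310383 rad = 17.78°.
For the longitude increment, Δλ = atan2( sin θ sin δ cos φ₁, cos δ − sin φ₁ sin φ₂ ) = atan2(0.759973, 0.357956) = 64.78°.
λ₂ = 156.41° + 64.78° = 221.19°, normalized to (−180°, 180°] → -138.81°.

latitude 17.78°, longitude -138.81°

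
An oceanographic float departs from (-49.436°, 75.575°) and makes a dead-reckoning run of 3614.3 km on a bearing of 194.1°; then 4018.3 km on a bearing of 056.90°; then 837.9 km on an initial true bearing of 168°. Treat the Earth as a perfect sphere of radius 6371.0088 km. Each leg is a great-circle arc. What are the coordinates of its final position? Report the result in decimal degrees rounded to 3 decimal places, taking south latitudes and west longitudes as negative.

latitude -53.929°, longitude 83.544°

Apply the spherical direct solution leg by leg, carrying full precision between legs.
Leg 1: from (-49.436°, 75.575°), δ = 3614.3/6371.0088 = 0.567304 rad, θ = 194.1° → φ = -78.405°, λ = 34.933°.
Leg 2: from (-78.405°, 34.933°), δ = 4018.3/6371.0088 = 0.630716 rad, θ = 56.9° → φ = -46.585°, λ = 80.889°.
Leg 3: from (-46.585°, 80.889°), δ = 837.9/6371.0088 = 0.131518 rad, θ = 168° → φ = -53.929°, λ = 83.544°.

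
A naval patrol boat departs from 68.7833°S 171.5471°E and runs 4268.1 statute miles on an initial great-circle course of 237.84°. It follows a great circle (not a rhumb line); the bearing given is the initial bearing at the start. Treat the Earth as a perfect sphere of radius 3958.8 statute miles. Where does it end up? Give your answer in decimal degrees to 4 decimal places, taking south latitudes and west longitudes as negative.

The arc subtends δ = 4268.1/3958.8 = 1.078130 rad at the centre.
Converting: φ₁ = -1.200495 rad, θ = 4.151091 rad.
Destination latitude: φ₂ = arcsin( sin φ₁ cos δ + cos φ₁ sin δ cos θ ) = arcsin(-0.610641) = -37.6359°.
Δλ = atan2( sin θ sin δ cos φ₁ , cos δ − sin φ₁ sin φ₂ ) = atan2(-0.269934, -0.096274) = -1.913390 rad = -109.6292°.
λ₂ = λ₁ + Δλ = 61.9179°.

latitude -37.6359°, longitude 61.9179°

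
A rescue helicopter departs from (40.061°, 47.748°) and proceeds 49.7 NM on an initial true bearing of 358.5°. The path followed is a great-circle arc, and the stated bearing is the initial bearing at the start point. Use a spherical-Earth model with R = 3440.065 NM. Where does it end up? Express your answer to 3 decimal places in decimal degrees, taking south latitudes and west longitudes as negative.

latitude 40.888°, longitude 47.719°

δ = 49.7/3440.065 = 0.014447 rad (0.8278°).
Converting: φ₁ = 0.699196 rad, θ = 6.257005 rad.
Destination latitude: φ₂ = arcsin( sin φ₁ cos δ + cos φ₁ sin δ cos θ ) = arcsin(0.654589) = 40.888°.
Δλ = atan2( sin θ sin δ cos φ₁ , cos δ − sin φ₁ sin φ₂ ) = atan2(-0.000289, 0.578600) = -0.000500 rad = -0.029°.
λ₂ = 47.748° + -0.029° = 47.719°.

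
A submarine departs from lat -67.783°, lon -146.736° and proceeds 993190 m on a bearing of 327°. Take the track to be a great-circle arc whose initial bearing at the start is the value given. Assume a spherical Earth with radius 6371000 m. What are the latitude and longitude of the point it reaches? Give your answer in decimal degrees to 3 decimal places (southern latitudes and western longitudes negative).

δ = 993190/6371000 = 0.155892 rad (8.9320°).
With φ₁ = -67.783° = -1.183037 rad and θ = 327° = 5.707227 rad:
sin φ₂ = sin φ₁ cos δ + cos φ₁ sin δ cos θ = (-0.925758)(0.987873) + (0.378115)(0.155262)(0.838671) = -0.865296
φ₂ = asin(-0.865296) = -1.045741 rad = -59.917°.
Δλ = atan2( sin θ sin δ cos φ₁ , cos δ − sin φ₁ sin φ₂ ) = atan2(-0.031974, 0.186818) = -0.169508 rad = -9.712°.
λ₂ = -146.736° + -9.712° = -156.448°.

latitude -59.917°, longitude -156.448°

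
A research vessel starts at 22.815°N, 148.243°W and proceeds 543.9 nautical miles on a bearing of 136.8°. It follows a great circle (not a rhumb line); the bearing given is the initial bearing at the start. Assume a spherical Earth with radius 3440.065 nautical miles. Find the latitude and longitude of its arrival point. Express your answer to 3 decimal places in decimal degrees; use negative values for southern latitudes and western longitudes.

Central angle δ = d/R = 0.158107 rad.
With φ₁ = 22.815° = 0.398197 rad and θ = 136.8° = 2.387610 rad:
Applying the spherical law of cosines for sides, sin φ₂ = sin φ₁ cos δ + cos φ₁ sin δ cos θ = 0.277125, so φ₂ = 16.089°.
For the longitude increment, Δλ = atan2( sin θ sin δ cos φ₁, cos δ − sin φ₁ sin φ₂ ) = atan2(0.099349, 0.880070) = 6.441°.
λ₂ = λ₁ + Δλ = -141.802°.

latitude 16.089°, longitude -141.802°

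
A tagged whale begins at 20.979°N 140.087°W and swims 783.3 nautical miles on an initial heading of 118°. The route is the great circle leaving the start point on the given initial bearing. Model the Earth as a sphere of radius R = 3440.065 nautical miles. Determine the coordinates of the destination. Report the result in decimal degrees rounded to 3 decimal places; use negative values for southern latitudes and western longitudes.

Central angle δ = d/R = 0.227699 rad.
Start latitude φ₁ = 0.366153 rad; initial bearing θ = 2.059489 rad.
Applying the spherical law of cosines for sides, sin φ₂ = sin φ₁ cos δ + cos φ₁ sin δ cos θ = 0.249833, so φ₂ = 14.468°.
Then Δλ = atan2(0.186102, 0.884742) = 0.207323 rad, from sin θ sin δ cos φ₁ over cos δ − sin φ₁ sin φ₂.
λ₂ = -140.087° + 11.879° = -128.208°.

latitude 14.468°, longitude -128.208°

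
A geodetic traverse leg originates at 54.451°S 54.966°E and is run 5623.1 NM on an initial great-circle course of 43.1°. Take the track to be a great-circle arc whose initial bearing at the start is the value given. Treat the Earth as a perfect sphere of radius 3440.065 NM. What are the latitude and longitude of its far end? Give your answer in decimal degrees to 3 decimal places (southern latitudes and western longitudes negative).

The arc subtends δ = 5623.1/3440.065 = 1.634591 rad at the centre.
Start latitude φ₁ = -0.950349 rad; initial bearing θ = 0.752237 rad.
Destination latitude: φ₂ = arcsin( sin φ₁ cos δ + cos φ₁ sin δ cos θ ) = arcsin(0.475522) = 28.393°.
Δλ = atan2( sin θ sin δ cos φ₁ , cos δ − sin φ₁ sin φ₂ ) = atan2(0.396447, 0.323142) = 0.886919 rad = 50.817°.
λ₂ = 54.966° + 50.817° = 105.783°.

latitude 28.393°, longitude 105.783°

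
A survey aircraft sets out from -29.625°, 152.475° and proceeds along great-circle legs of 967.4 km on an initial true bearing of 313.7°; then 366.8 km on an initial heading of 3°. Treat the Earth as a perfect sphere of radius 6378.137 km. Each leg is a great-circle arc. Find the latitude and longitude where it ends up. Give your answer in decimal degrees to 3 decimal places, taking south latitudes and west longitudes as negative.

latitude -20.157°, longitude 145.820°

Apply the spherical direct solution leg by leg, carrying full precision between legs.
Leg 1: from (-29.625°, 152.475°), δ = 967.4/6378.137 = 0.151674 rad, θ = 313.7° → φ = -23.447°, λ = 145.637°.
Leg 2: from (-23.447°, 145.637°), δ = 366.8/6378.137 = 0.057509 rad, θ = 3° → φ = -20.157°, λ = 145.820°.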